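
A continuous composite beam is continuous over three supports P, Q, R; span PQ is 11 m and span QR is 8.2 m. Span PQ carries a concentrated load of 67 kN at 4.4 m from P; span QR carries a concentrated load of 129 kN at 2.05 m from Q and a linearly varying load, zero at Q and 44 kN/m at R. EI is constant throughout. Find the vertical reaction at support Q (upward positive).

R_Q = 230.2 kN

Take M_Q as the redundant. Released structure: two simple spans PQ and QR with a hinge at Q.
End slopes at the hinge Q, treating each span as simply supported:
  span PQ: point load 67 at a = 4.4: Pab(L + a)/(6LEI) = 454/EI
  span QR: point load 129 at a = 2.05: Pab(L + b)/(6LEI) = 474.4/EI
  span QR: triangular load, peak 44: 7w₀L³/(360EI) = 471.7/EI
  relative rotation θ_0 = (454 + 946.1)/EI = 1400/EI
A unit hogging moment at Q produces rotation L₁/(3EI) + L₂/(3EI) = 6.4/EI.
Compatibility: M_Q·(L₁+L₂)/(3EI) = θ_0, giving M_Q = 218.8 kN·m (hogging).
Span PQ, ΣM about P with M_Q applied at Q: R_Q^{PQ}·11 = 294.8 + 218.8, so R_Q^{PQ} = 46.69 kN and R_P = 67 − 46.69 = 20.31 kN.
Span QR, ΣM about R: R_Q^{QR}·8.2 = 1286 + 218.8, so R_Q^{QR} = 183.6 kN and R_R = 309.4 − 183.6 = 125.8 kN.
R_Q = 46.69 + 183.6 = 230.2 kN.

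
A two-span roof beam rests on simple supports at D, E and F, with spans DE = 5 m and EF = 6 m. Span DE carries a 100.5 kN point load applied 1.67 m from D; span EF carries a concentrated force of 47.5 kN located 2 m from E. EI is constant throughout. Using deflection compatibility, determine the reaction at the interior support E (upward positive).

R_E = 88.22 kN

Take M_E as the redundant. Released structure: two simple spans DE and EF with a hinge at E.
End slopes at the hinge E, treating each span as simply supported:
  span DE: point load 100.5 at a = 1.67: Pab(L + a)/(6LEI) = 124.3/EI
  span EF: point load 47.5 at a = 2: Pab(L + b)/(6LEI) = 105.6/EI
  relative rotation θ_0 = (124.3 + 105.6)/EI = 229.8/EI
A unit hogging moment at E produces rotation L₁/(3EI) + L₂/(3EI) = 3.667/EI.
Compatibility: M_E·(L₁+L₂)/(3EI) = θ_0, giving M_E = 62.68 kN·m (hogging).
Span DE, ΣM about D with M_E applied at E: R_E^{DE}·5 = 167.8 + 62.68, so R_E^{DE} = 46.1 kN and R_D = 100.5 − 46.1 = 54.4 kN.
Span EF, ΣM about F: R_E^{EF}·6 = 190 + 62.68, so R_E^{EF} = 42.11 kN and R_F = 47.5 − 42.11 = 5.387 kN.
R_E = 46.1 + 42.11 = 88.22 kN.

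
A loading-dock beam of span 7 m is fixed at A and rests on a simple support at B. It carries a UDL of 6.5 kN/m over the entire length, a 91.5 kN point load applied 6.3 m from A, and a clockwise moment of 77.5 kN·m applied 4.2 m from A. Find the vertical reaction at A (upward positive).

Release the roller at B. Primary structure: cantilever fixed at A.
Free-end deflection of the primary structure under the applied loading (downward +):
  UDL 6.5: wL⁴/(8EI) = 1951/EI
  point load 91.5 at a = 6.3: Pa²(3L − a)/(6EI) = 8898/EI
  clockwise couple 77.5 at a = 4.2: M₀a(2L − a)/(2EI) = 1595/EI
  δ_0 = 12443/EI
Flexibility coefficient — unit upward force at B: δ_{BB} = L³/(3EI) = 114.3/EI.
The prop prevents deflection at B: R_B = δ_0/δ_{BB} = 12443/114.3 = 108.8 kN.
Vertical equilibrium: R_A = ΣP − R_B = 137 − 108.8 = 28.17 kN.

R_A = 28.17 kN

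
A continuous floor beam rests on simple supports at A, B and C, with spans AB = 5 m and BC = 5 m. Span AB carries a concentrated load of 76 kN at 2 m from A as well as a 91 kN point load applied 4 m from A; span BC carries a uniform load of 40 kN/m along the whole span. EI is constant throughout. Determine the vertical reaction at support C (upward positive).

Take M_B as the redundant. Released structure: two simple spans AB and BC with a hinge at B.
Rotations at B on the released spans (each span's end-slope, ×1/EI):
  span AB: point load 76 at a = 2: Pab(L + a)/(6LEI) = 106.4/EI
  span AB: point load 91 at a = 4: Pab(L + a)/(6LEI) = 109.2/EI
  span BC: UDL 40: wL³/(24EI) = 208.3/EI
  relative rotation θ_0 = (215.6 + 208.3)/EI = 423.9/EI
A unit hogging moment at B produces rotation L₁/(3EI) + L₂/(3EI) = 3.333/EI.
Compatibility: M_B·(L₁+L₂)/(3EI) = θ_0, giving M_B = 127.2 kN·m (hogging).
Span BC, ΣM about C: R_B^{BC}·5 = 500 + 127.2, so R_B^{BC} = 125.4 kN and R_C = 200 − 125.4 = 74.56 kN.

R_C = 74.56 kN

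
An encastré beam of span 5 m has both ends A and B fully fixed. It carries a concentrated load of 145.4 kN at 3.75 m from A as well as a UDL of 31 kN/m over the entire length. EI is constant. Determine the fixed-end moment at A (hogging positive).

M_A = 98.66 kN·m

Take the two fixed-end moments M_A, M_B as redundants; the released structure is the simple span AB.
End rotations of the released simple span under the applied load (×1/EI):
  at A: point load 145.4 at a = 3.75: Pab(L + b)/(6LEI) = 142/EI
  at B: point load 145.4 at a = 3.75: Pab(L + a)/(6LEI) = 198.8/EI
  at A: UDL 31: wL³/(24EI) = 161.5/EI
  at B: UDL 31: wL³/(24EI) = 161.5/EI
  θ_A0 = 303.5/EI,  θ_B0 = 360.2/EI
Flexibility coefficients: a unit moment at one end gives L/(3EI) there and L/(6EI) at the far end, so f₁₁ = f₂₂ = 1.667/EI and f₁₂ = f₂₁ = 0.8333/EI.
Compatibility — zero rotation at each built-in end:
  1.667 M_A + 0.8333 M_B = 303.5
  0.8333 M_A + 1.667 M_B = 360.2
Solving the pair gives M_A = 98.66 kN·m and M_B = 166.8 kN·m (hogging).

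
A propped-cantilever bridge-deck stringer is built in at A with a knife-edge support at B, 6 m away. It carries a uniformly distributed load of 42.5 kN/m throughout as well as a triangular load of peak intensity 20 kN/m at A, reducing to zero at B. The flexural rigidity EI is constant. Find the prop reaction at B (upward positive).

R_B = 107.6 kN

Release the roller at B. Primary structure: cantilever fixed at A.
Downward deflection at the released point B due to the loads:
  UDL 42.5: wL⁴/(8EI) = 6885/EI
  triangular load, peak 20 at the fixed end: w₀L⁴/(30EI) = 864/EI
  δ_0 = 7749/EI
Flexibility coefficient — unit upward force at B: δ_{BB} = L³/(3EI) = 72/EI.
Compatibility at B: δ_0 − R_B·δ_{BB} = 0, so R_B = 7749/72 = 107.6 kN.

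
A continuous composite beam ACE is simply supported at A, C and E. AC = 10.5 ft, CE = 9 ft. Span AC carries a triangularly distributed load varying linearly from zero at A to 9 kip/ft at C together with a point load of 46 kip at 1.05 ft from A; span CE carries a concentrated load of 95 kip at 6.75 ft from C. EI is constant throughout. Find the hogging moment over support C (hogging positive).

Release continuity at C by inserting a hinge; the redundant is the internal moment M_C. The primary structure is two simply-supported spans AC and CE.
Discontinuity in slope at C on the released structure — sum the simple-span end rotations:
  span AC: triangular load, peak 9: w₀L³/(45EI) = 231.5/EI
  span AC: point load 46 at a = 1.05: Pab(L + a)/(6LEI) = 83.68/EI
  span CE: point load 95 at a = 6.75: Pab(L + b)/(6LEI) = 300.6/EI
  relative rotation θ_0 = (315.2 + 300.6)/EI = 615.8/EI
A unit hogging moment at C produces rotation L₁/(3EI) + L₂/(3EI) = 6.5/EI.
Compatibility: M_C·(L₁+L₂)/(3EI) = θ_0, giving M_C = 94.74 kip·ft (hogging).

M_C = 94.74 kip·ft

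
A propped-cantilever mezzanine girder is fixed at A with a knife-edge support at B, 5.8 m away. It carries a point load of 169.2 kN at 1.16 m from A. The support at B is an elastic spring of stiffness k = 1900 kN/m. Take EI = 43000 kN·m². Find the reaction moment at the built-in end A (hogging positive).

Remove the prop at B; the released (primary) structure is a cantilever built in at A.
Primary-structure tip deflection at B by superposition:
  point load 169.2 at a = 1.16: Pa²(3L − a)/(6EI) = 616.2/EI
Flexibility coefficient — unit upward force at B: δ_{BB} = L³/(3EI) = 65.04/EI.
With EI = 43000 kN·m²: δ_0 = 0.014331 m and δ_{BB} = 0.001512 m/kN.
Compatibility — the spring shortens by R_B/k under the reaction it provides: δ_0 − R_B·δ_{BB} = R_B/k. With 1/k = 0.000526 m/kN, R_B = δ_0 / (δ_{BB} + 1/k) = 0.014331 / (0.001512 + 0.000526) = 7.029 kN.
Moment equilibrium about A: M_A = Σ(load moments about A) − R_B·L = 196.3 − 7.029×5.8 = 155.5 kN·m.

M_A = 155.5 kN·m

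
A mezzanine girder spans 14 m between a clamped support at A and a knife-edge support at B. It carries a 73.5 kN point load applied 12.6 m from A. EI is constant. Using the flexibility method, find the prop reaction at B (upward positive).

R_B = 62.51 kN

Choose R_B as the redundant. The primary structure is the cantilever fixed at A.
Deflection at B on the released cantilever, summing each load's contribution:
  point load 73.5 at a = 12.6: Pa²(3L − a)/(6EI) = 57177/EI
Tip deflection under a unit load at B: L³/(3EI) = 914.7/EI.
Compatibility at B: δ_0 − R_B·δ_{BB} = 0, so R_B = 57177/914.7 = 62.51 kN.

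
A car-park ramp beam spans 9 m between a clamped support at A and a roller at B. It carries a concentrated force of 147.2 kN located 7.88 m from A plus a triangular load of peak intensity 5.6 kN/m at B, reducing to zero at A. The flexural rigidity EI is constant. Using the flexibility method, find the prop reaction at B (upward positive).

Take the reaction at B as the redundant and release it; the primary structure is a cantilever fixed at A.
Free-end deflection of the primary structure under the applied loading (downward +):
  point load 147.2 at a = 7.88: Pa²(3L − a)/(6EI) = 29127/EI
  triangular load, peak 5.6 at the free end: 11w₀L⁴/(120EI) = 3368/EI
  δ_0 = 32495/EI
Flexibility coefficient — unit upward force at B: δ_{BB} = L³/(3EI) = 243/EI.
Compatibility at B: δ_0 − R_B·δ_{BB} = 0, so R_B = 32495/243 = 133.7 kN.

R_B = 133.7 kN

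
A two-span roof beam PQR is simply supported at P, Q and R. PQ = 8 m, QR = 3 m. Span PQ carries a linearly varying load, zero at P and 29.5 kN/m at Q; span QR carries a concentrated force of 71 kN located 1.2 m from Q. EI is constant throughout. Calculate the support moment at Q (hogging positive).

M_Q = 102.7 kN·m

Release continuity at Q by inserting a hinge; the redundant is the internal moment M_Q. The primary structure is two simply-supported spans PQ and QR.
Rotations at Q on the released spans (each span's end-slope, ×1/EI):
  span PQ: triangular load, peak 29.5: w₀L³/(45EI) = 335.6/EI
  span QR: point load 71 at a = 1.2: Pab(L + b)/(6LEI) = 40.9/EI
  relative rotation θ_0 = (335.6 + 40.9)/EI = 376.5/EI
A unit hogging moment at Q produces rotation L₁/(3EI) + L₂/(3EI) = 3.667/EI.
Compatibility: M_Q·(L₁+L₂)/(3EI) = θ_0, giving M_Q = 102.7 kN·m (hogging).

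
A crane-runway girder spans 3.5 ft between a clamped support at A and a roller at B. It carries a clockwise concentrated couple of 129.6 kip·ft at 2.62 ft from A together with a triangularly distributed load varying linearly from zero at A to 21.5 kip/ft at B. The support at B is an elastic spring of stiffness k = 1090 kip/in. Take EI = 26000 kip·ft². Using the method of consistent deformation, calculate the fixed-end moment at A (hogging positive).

M_A = -6.067 kip·ft

Take the reaction at B as the redundant and release it; the primary structure is a cantilever fixed at A.
Primary-structure tip deflection at B by superposition:
  clockwise couple 129.6 at a = 2.62: M₀a(2L − a)/(2EI) = 743.6/EI
  triangular load, peak 21.5 at the free end: 11w₀L⁴/(120EI) = 295.7/EI
  δ_0 = 1039/EI
Tip deflection under a unit load at B: L³/(3EI) = 14.29/EI.
With EI = 26000 kip·ft²: δ_0 = 0.039976 ft and δ_{BB} = 0.00055 ft/kip.
Compatibility — the spring shortens by R_B/k under the reaction it provides: δ_0 − R_B·δ_{BB} = R_B/k. With 1/k = 1/(1090×12) ft/kip = 0.000076 ft/kip, R_B = δ_0 / (δ_{BB} + 1/k) = 0.039976 / (0.00055 + 0.000076) = 63.85 kip.
Moment equilibrium about A: M_A = Σ(load moments about A) − R_B·L = 217.4 − 63.85×3.5 = -6.067 kip·ft.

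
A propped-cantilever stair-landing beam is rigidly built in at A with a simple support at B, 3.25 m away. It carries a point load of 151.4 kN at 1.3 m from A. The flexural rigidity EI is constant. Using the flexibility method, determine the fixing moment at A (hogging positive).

M_A = 94.47 kN·m

Take the reaction at B as the redundant and release it; the primary structure is a cantilever fixed at A.
Primary-structure tip deflection at B by superposition:
  point load 151.4 at a = 1.3: Pa²(3L − a)/(6EI) = 360.3/EI
Tip deflection under a unit load at B: L³/(3EI) = 11.44/EI.
Compatibility at B: δ_0 − R_B·δ_{BB} = 0, so R_B = 360.3/11.44 = 31.49 kN.
Moment equilibrium about A: M_A = Σ(load moments about A) − R_B·L = 196.8 − 31.49×3.25 = 94.47 kN·m.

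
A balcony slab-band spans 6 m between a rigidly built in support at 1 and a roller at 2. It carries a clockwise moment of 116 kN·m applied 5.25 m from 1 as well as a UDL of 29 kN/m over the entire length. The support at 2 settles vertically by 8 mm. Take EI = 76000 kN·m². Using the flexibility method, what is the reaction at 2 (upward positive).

R_2 = 85.35 kN

Remove the prop at 2; the released (primary) structure is a cantilever built in at 1.
Free-end deflection of the primary structure under the applied loading (downward +):
  clockwise couple 116 at a = 5.25: M₀a(2L − a)/(2EI) = 2055/EI
  UDL 29: wL⁴/(8EI) = 4698/EI
  δ_0 = 6753/EI
Tip deflection under a unit load at 2: L³/(3EI) = 72/EI.
With EI = 76000 kN·m²: δ_0 = 0.08886 m and δ_{22} = 0.000947 m/kN.
Compatibility — the beam at 2 must follow the support down by 0.008 m: δ_0 − R_2·δ_{22} = 0.008, so R_2 = (0.08886 − 0.008)/0.000947 = 85.35 kN.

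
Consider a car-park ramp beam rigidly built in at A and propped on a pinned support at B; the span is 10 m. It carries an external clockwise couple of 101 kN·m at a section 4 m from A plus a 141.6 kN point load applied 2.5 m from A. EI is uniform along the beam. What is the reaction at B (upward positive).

Take the reaction at B as the redundant and release it; the primary structure is a cantilever fixed at A.
Deflection at B on the released cantilever, summing each load's contribution:
  clockwise couple 101 at a = 4: M₀a(2L − a)/(2EI) = 3232/EI
  point load 141.6 at a = 2.5: Pa²(3L − a)/(6EI) = 4056/EI
  δ_0 = 7288/EI
Tip deflection under a unit load at B: L³/(3EI) = 333.3/EI.
Compatibility at B: δ_0 − R_B·δ_{BB} = 0, so R_B = 7288/333.3 = 21.86 kN.

R_B = 21.86 kN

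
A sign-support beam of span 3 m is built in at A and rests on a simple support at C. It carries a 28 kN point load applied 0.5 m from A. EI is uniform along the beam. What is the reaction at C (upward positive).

Remove the prop at C; the released (primary) structure is a cantilever built in at A.
Deflection at C on the released cantilever, summing each load's contribution:
  point load 28 at a = 0.5: Pa²(3L − a)/(6EI) = 9.917/EI
Tip deflection under a unit load at C: L³/(3EI) = 9/EI.
Compatibility at C: δ_0 − R_C·δ_{CC} = 0, so R_C = 9.917/9 = 1.102 kN.

R_C = 1.102 kN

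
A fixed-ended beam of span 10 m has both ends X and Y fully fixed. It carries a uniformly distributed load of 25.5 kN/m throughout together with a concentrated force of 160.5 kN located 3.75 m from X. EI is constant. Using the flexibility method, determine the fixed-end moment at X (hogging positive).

Take the two fixed-end moments M_X, M_Y as redundants; the released structure is the simple span XY.
Simple-span end rotations at X and Y under the given loads:
  at X: UDL 25.5: wL³/(24EI) = 1062/EI
  at Y: UDL 25.5: wL³/(24EI) = 1062/EI
  at X: point load 160.5 at a = 3.75: Pab(L + b)/(6LEI) = 1019/EI
  at Y: point load 160.5 at a = 3.75: Pab(L + a)/(6LEI) = 862.1/EI
  θ_X0 = 2081/EI,  θ_Y0 = 1925/EI
Flexibility coefficients: a unit moment at one end gives L/(3EI) there and L/(6EI) at the far end, so f₁₁ = f₂₂ = 3.333/EI and f₁₂ = f₂₁ = 1.667/EI.
Compatibility — zero rotation at each built-in end:
  3.333 M_X + 1.667 M_Y = 2081
  1.667 M_X + 3.333 M_Y = 1925
Solving the pair gives M_X = 447.6 kN·m and M_Y = 353.6 kN·m (hogging).

M_X = 447.6 kN·m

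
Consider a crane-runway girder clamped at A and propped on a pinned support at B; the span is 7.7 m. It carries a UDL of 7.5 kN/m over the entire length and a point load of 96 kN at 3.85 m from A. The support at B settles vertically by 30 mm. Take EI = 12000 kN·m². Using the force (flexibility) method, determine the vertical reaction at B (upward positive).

Remove the prop at B; the released (primary) structure is a cantilever built in at A.
Downward deflection at the released point B due to the loads:
  UDL 7.5: wL⁴/(8EI) = 3296/EI
  point load 96 at a = 3.85: Pa²(3L − a)/(6EI) = 4565/EI
  δ_0 = 7861/EI
Tip deflection under a unit load at B: L³/(3EI) = 152.2/EI.
With EI = 12000 kN·m²: δ_0 = 0.65508 m and δ_{BB} = 0.012681 m/kN.
Compatibility — the beam at B must follow the support down by 0.03 m: δ_0 − R_B·δ_{BB} = 0.03, so R_B = (0.65508 − 0.03)/0.012681 = 49.29 kN.

R_B = 49.29 kN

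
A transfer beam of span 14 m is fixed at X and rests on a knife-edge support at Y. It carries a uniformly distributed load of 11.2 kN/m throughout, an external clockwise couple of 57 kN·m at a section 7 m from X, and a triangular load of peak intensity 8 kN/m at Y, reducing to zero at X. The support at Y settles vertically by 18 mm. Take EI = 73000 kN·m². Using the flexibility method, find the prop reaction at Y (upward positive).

R_Y = 92.74 kN

Take the reaction at Y as the redundant and release it; the primary structure is a cantilever fixed at X.
Primary-structure tip deflection at Y by superposition:
  UDL 11.2: wL⁴/(8EI) = 53782/EI
  clockwise couple 57 at a = 7: M₀a(2L − a)/(2EI) = 4190/EI
  triangular load, peak 8 at the free end: 11w₀L⁴/(120EI) = 28172/EI
  δ_0 = 86144/EI
Tip deflection under a unit load at Y: L³/(3EI) = 914.7/EI.
With EI = 73000 kN·m²: δ_0 = 1.18 m and δ_{YY} = 0.01253 m/kN.
Compatibility — the beam at Y must follow the support down by 0.018 m: δ_0 − R_Y·δ_{YY} = 0.018, so R_Y = (1.18 − 0.018)/0.01253 = 92.74 kN.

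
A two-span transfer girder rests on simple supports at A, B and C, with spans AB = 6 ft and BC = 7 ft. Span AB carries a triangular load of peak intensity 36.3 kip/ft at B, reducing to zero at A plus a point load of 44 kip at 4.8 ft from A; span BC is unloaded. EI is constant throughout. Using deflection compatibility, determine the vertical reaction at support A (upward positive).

R_A = 35.47 kip

Release continuity at B by inserting a hinge; the redundant is the internal moment M_B. The primary structure is two simply-supported spans AB and BC.
Rotations at B on the released spans (each span's end-slope, ×1/EI):
  span AB: triangular load, peak 36.3: w₀L³/(45EI) = 174.2/EI
  span AB: point load 44 at a = 4.8: Pab(L + a)/(6LEI) = 76.03/EI
  relative rotation θ_0 = (250.3 + 0)/EI = 250.3/EI
A unit hogging moment at B produces rotation L₁/(3EI) + L₂/(3EI) = 4.333/EI.
Slope continuity at B: θ_0 = M_B·4.333/EI, so M_B = 250.3/4.333 = 57.76 kip·ft (hogging).
Span AB, ΣM about A with M_B applied at B: R_B^{AB}·6 = 646.8 + 57.76, so R_B^{AB} = 117.4 kip and R_A = 152.9 − 117.4 = 35.47 kip.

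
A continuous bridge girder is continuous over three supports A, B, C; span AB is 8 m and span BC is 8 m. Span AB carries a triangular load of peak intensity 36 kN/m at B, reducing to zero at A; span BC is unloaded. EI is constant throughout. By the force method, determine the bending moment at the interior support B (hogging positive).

M_B = 76.8 kN·m

Take M_B as the redundant. Released structure: two simple spans AB and BC with a hinge at B.
Rotations at B on the released spans (each span's end-slope, ×1/EI):
  span AB: triangular load, peak 36: w₀L³/(45EI) = 409.6/EI
  relative rotation θ_0 = (409.6 + 0)/EI = 409.6/EI
A unit hogging moment at B produces rotation L₁/(3EI) + L₂/(3EI) = 5.333/EI.
Compatibility: M_B·(L₁+L₂)/(3EI) = θ_0, giving M_B = 76.8 kN·m (hogging).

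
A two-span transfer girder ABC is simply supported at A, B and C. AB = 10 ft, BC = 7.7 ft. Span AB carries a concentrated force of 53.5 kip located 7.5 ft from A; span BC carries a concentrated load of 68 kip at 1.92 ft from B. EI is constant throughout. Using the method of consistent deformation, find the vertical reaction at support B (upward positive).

R_B = 111.1 kip

Take M_B as the redundant. Released structure: two simple spans AB and BC with a hinge at B.
Discontinuity in slope at B on the released structure — sum the simple-span end rotations:
  span AB: point load 53.5 at a = 7.5: Pab(L + a)/(6LEI) = 292.6/EI
  span BC: point load 68 at a = 1.92: Pab(L + b)/(6LEI) = 220.2/EI
  relative rotation θ_0 = (292.6 + 220.2)/EI = 512.8/EI
A unit hogging moment at B produces rotation L₁/(3EI) + L₂/(3EI) = 5.9/EI.
Slope continuity at B: θ_0 = M_B·5.9/EI, so M_B = 512.8/5.9 = 86.91 kip·ft (hogging).
Span AB, ΣM about A with M_B applied at B: R_B^{AB}·10 = 401.2 + 86.91, so R_B^{AB} = 48.82 kip and R_A = 53.5 − 48.82 = 4.684 kip.
Span BC, ΣM about C: R_B^{BC}·7.7 = 393 + 86.91, so R_B^{BC} = 62.33 kip and R_C = 68 − 62.33 = 5.669 kip.
R_B = 48.82 + 62.33 = 111.1 kip.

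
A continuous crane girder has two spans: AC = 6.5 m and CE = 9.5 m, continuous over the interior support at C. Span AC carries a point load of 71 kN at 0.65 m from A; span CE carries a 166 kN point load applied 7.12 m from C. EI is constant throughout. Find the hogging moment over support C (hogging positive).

M_C = 119.2 kN·m

Insert a hinge at C; M_C is the redundant, and each span becomes simply supported.
End slopes at the hinge C, treating each span as simply supported:
  span AC: point load 71 at a = 0.65: Pab(L + a)/(6LEI) = 49.5/EI
  span CE: point load 166 at a = 7.12: Pab(L + b)/(6LEI) = 586.3/EI
  relative rotation θ_0 = (49.5 + 586.3)/EI = 635.8/EI
A unit hogging moment at C produces rotation L₁/(3EI) + L₂/(3EI) = 5.333/EI.
Compatibility: M_C·(L₁+L₂)/(3EI) = θ_0, giving M_C = 119.2 kN·m (hogging).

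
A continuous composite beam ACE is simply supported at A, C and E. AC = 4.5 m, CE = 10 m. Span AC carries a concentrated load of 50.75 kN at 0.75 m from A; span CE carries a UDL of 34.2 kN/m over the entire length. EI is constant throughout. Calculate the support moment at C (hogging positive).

M_C = 300.6 kN·m

Insert a hinge at C; M_C is the redundant, and each span becomes simply supported.
End slopes at the hinge C, treating each span as simply supported:
  span AC: point load 50.75 at a = 0.75: Pab(L + a)/(6LEI) = 27.75/EI
  span CE: UDL 34.2: wL³/(24EI) = 1425/EI
  relative rotation θ_0 = (27.75 + 1425)/EI = 1453/EI
A unit hogging moment at C produces rotation L₁/(3EI) + L₂/(3EI) = 4.833/EI.
Slope continuity at C: θ_0 = M_C·4.833/EI, so M_C = 1453/4.833 = 300.6 kN·m (hogging).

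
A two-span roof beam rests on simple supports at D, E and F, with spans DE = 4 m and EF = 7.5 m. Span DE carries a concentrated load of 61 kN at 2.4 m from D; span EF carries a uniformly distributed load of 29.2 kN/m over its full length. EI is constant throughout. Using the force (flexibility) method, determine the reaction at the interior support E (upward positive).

R_E = 203.7 kN

Take M_E as the redundant. Released structure: two simple spans DE and EF with a hinge at E.
Rotations at E on the released spans (each span's end-slope, ×1/EI):
  span DE: point load 61 at a = 2.4: Pab(L + a)/(6LEI) = 62.46/EI
  span EF: UDL 29.2: wL³/(24EI) = 513.3/EI
  relative rotation θ_0 = (62.46 + 513.3)/EI = 575.7/EI
A unit hogging moment at E produces rotation L₁/(3EI) + L₂/(3EI) = 3.833/EI.
Slope continuity at E: θ_0 = M_E·3.833/EI, so M_E = 575.7/3.833 = 150.2 kN·m (hogging).
Span DE, ΣM about D with M_E applied at E: R_E^{DE}·4 = 146.4 + 150.2, so R_E^{DE} = 74.15 kN and R_D = 61 − 74.15 = -13.15 kN.
Span EF, ΣM about F: R_E^{EF}·7.5 = 821.2 + 150.2, so R_E^{EF} = 129.5 kN and R_F = 219 − 129.5 = 89.47 kN.
R_E = 74.15 + 129.5 = 203.7 kN.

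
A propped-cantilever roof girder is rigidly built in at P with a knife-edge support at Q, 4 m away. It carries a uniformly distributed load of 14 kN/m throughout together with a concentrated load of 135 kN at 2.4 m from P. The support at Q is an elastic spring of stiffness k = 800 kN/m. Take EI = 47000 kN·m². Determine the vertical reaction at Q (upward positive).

R_Q = 21.13 kN

Take the reaction at Q as the redundant and release it; the primary structure is a cantilever fixed at P.
Downward deflection at the released point Q due to the loads:
  UDL 14: wL⁴/(8EI) = 448/EI
  point load 135 at a = 2.4: Pa²(3L − a)/(6EI) = 1244/EI
  δ_0 = 1692/EI
Tip deflection under a unit load at Q: L³/(3EI) = 21.33/EI.
With EI = 47000 kN·m²: δ_0 = 0.036003 m and δ_{QQ} = 0.000454 m/kN.
Compatibility — the spring shortens by R_Q/k under the reaction it provides: δ_0 − R_Q·δ_{QQ} = R_Q/k. With 1/k = 0.00125 m/kN, R_Q = δ_0 / (δ_{QQ} + 1/k) = 0.036003 / (0.000454 + 0.00125) = 21.13 kN.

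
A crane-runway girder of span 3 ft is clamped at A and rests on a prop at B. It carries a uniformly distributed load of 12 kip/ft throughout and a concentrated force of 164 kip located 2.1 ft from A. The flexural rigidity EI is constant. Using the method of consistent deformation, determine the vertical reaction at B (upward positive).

Remove the prop at B; the released (primary) structure is a cantilever built in at A.
Primary-structure tip deflection at B by superposition:
  UDL 12: wL⁴/(8EI) = 121.5/EI
  point load 164 at a = 2.1: Pa²(3L − a)/(6EI) = 831.7/EI
  δ_0 = 953.2/EI
Tip deflection under a unit load at B: L³/(3EI) = 9/EI.
Compatibility at B: δ_0 − R_B·δ_{BB} = 0, so R_B = 953.2/9 = 105.9 kip.

R_B = 105.9 kip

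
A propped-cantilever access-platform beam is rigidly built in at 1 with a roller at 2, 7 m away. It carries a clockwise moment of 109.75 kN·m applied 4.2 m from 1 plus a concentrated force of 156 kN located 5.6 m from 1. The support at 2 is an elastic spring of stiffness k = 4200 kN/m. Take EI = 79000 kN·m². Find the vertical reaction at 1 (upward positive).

R_1 = 44.73 kN

Remove the prop at 2; the released (primary) structure is a cantilever built in at 1.
Deflection at 2 on the released cantilever, summing each load's contribution:
  clockwise couple 109.75 at a = 4.2: M₀a(2L − a)/(2EI) = 2259/EI
  point load 156 at a = 5.6: Pa²(3L − a)/(6EI) = 12557/EI
  δ_0 = 14815/EI
Flexibility coefficient — unit upward force at 2: δ_{22} = L³/(3EI) = 114.3/EI.
With EI = 79000 kN·m²: δ_0 = 0.18753 m and δ_{22} = 0.001447 m/kN.
Compatibility — the spring shortens by R_2/k under the reaction it provides: δ_0 − R_2·δ_{22} = R_2/k. With 1/k = 0.000238 m/kN, R_2 = δ_0 / (δ_{22} + 1/k) = 0.18753 / (0.001447 + 0.000238) = 111.3 kN.
Vertical equilibrium: R_1 = ΣP − R_2 = 156 − 111.3 = 44.73 kN.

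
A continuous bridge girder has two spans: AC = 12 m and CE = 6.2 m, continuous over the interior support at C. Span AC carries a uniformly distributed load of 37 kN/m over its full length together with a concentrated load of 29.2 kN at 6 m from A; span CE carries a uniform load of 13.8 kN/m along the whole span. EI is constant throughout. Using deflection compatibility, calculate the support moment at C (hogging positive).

Take M_C as the redundant. Released structure: two simple spans AC and CE with a hinge at C.
Rotations at C on the released spans (each span's end-slope, ×1/EI):
  span AC: UDL 37: wL³/(24EI) = 2664/EI
  span AC: point load 29.2 at a = 6: Pab(L + a)/(6LEI) = 262.8/EI
  span CE: UDL 13.8: wL³/(24EI) = 137/EI
  relative rotation θ_0 = (2927 + 137)/EI = 3064/EI
A unit hogging moment at C produces rotation L₁/(3EI) + L₂/(3EI) = 6.067/EI.
Compatibility: M_C·(L₁+L₂)/(3EI) = θ_0, giving M_C = 505 kN·m (hogging).

M_C = 505 kN·m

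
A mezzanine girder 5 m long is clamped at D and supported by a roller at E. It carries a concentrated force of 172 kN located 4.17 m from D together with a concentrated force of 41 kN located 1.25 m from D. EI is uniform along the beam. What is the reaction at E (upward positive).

Release the roller at E. Primary structure: cantilever fixed at D.
Free-end deflection of the primary structure under the applied loading (downward +):
  point load 172 at a = 4.17: Pa²(3L − a)/(6EI) = 5399/EI
  point load 41 at a = 1.25: Pa²(3L − a)/(6EI) = 146.8/EI
  δ_0 = 5545/EI
Flexibility coefficient — unit upward force at E: δ_{EE} = L³/(3EI) = 41.67/EI.
Compatibility at E: δ_0 − R_E·δ_{EE} = 0, so R_E = 5545/41.67 = 133.1 kN.

R_E = 133.1 kN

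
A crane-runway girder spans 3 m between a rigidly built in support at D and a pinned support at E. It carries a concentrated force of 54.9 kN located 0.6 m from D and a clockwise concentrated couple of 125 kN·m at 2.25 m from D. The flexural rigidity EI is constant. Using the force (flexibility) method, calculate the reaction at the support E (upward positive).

R_E = 61.67 kN

Release the roller at E. Primary structure: cantilever fixed at D.
Free-end deflection of the primary structure under the applied loading (downward +):
  point load 54.9 at a = 0.6: Pa²(3L − a)/(6EI) = 27.67/EI
  clockwise couple 125 at a = 2.25: M₀a(2L − a)/(2EI) = 527.3/EI
  δ_0 = 555/EI
Tip deflection under a unit load at E: L³/(3EI) = 9/EI.
Compatibility at E: δ_0 − R_E·δ_{EE} = 0, so R_E = 555/9 = 61.67 kN.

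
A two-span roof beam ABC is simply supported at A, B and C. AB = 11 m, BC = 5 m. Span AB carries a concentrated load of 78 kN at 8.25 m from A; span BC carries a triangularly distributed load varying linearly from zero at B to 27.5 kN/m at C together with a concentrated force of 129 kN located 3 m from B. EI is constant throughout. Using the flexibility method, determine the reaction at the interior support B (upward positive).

R_B = 174.7 kN

Release continuity at B by inserting a hinge; the redundant is the internal moment M_B. The primary structure is two simply-supported spans AB and BC.
Discontinuity in slope at B on the released structure — sum the simple-span end rotations:
  span AB: point load 78 at a = 8.25: Pab(L + a)/(6LEI) = 516.1/EI
  span BC: triangular load, peak 27.5: 7w₀L³/(360EI) = 66.84/EI
  span BC: point load 129 at a = 3: Pab(L + b)/(6LEI) = 180.6/EI
  relative rotation θ_0 = (516.1 + 247.4)/EI = 763.6/EI
A unit hogging moment at B produces rotation L₁/(3EI) + L₂/(3EI) = 5.333/EI.
Slope continuity at B: θ_0 = M_B·5.333/EI, so M_B = 763.6/5.333 = 143.2 kN·m (hogging).
Span AB, ΣM about A with M_B applied at B: R_B^{AB}·11 = 643.5 + 143.2, so R_B^{AB} = 71.52 kN and R_A = 78 − 71.52 = 6.484 kN.
Span BC, ΣM about C: R_B^{BC}·5 = 372.6 + 143.2, so R_B^{BC} = 103.2 kN and R_C = 197.8 − 103.2 = 94.6 kN.
R_B = 71.52 + 103.2 = 174.7 kN.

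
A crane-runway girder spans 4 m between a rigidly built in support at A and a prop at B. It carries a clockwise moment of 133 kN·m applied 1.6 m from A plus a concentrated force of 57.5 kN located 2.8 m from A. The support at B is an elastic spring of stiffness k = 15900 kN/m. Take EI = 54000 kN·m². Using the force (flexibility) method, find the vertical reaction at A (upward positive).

R_A = 2.012 kN

Remove the prop at B; the released (primary) structure is a cantilever built in at A.
Primary-structure tip deflection at B by superposition:
  clockwise couple 133 at a = 1.6: M₀a(2L − a)/(2EI) = 681/EI
  point load 57.5 at a = 2.8: Pa²(3L − a)/(6EI) = 691.2/EI
  δ_0 = 1372/EI
Flexibility coefficient — unit upward force at B: δ_{BB} = L³/(3EI) = 21.33/EI.
With EI = 54000 kN·m²: δ_0 = 0.025411 m and δ_{BB} = 0.000395 m/kN.
Compatibility — the spring shortens by R_B/k under the reaction it provides: δ_0 − R_B·δ_{BB} = R_B/k. With 1/k = 0.000063 m/kN, R_B = δ_0 / (δ_{BB} + 1/k) = 0.025411 / (0.000395 + 0.000063) = 55.49 kN.
Vertical equilibrium: R_A = ΣP − R_B = 57.5 − 55.49 = 2.012 kN.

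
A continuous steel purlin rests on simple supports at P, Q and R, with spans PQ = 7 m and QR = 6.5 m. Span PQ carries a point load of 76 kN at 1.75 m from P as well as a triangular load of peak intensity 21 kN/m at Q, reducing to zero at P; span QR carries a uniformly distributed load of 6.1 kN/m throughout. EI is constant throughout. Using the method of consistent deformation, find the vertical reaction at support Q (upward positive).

R_Q = 112.6 kN

Insert a hinge at Q; M_Q is the redundant, and each span becomes simply supported.
End slopes at the hinge Q, treating each span as simply supported:
  span PQ: point load 76 at a = 1.75: Pab(L + a)/(6LEI) = 145.5/EI
  span PQ: triangular load, peak 21: w₀L³/(45EI) = 160.1/EI
  span QR: UDL 6.1: wL³/(24EI) = 69.8/EI
  relative rotation θ_0 = (305.5 + 69.8)/EI = 375.3/EI
A unit hogging moment at Q produces rotation L₁/(3EI) + L₂/(3EI) = 4.5/EI.
Compatibility: M_Q·(L₁+L₂)/(3EI) = θ_0, giving M_Q = 83.41 kN·m (hogging).
Span PQ, ΣM about P with M_Q applied at Q: R_Q^{PQ}·7 = 476 + 83.41, so R_Q^{PQ} = 79.92 kN and R_P = 149.5 − 79.92 = 69.58 kN.
Span QR, ΣM about R: R_Q^{QR}·6.5 = 128.9 + 83.41, so R_Q^{QR} = 32.66 kN and R_R = 39.65 − 32.66 = 6.993 kN.
R_Q = 79.92 + 32.66 = 112.6 kN.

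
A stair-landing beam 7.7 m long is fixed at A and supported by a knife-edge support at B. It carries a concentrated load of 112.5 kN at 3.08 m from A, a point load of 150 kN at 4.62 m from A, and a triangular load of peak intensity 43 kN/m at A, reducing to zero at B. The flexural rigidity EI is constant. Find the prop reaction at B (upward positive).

Remove the prop at B; the released (primary) structure is a cantilever built in at A.
Primary-structure tip deflection at B by superposition:
  point load 112.5 at a = 3.08: Pa²(3L − a)/(6EI) = 3561/EI
  point load 150 at a = 4.62: Pa²(3L − a)/(6EI) = 9861/EI
  triangular load, peak 43 at the fixed end: w₀L⁴/(30EI) = 5039/EI
  δ_0 = 18461/EI
Tip deflection under a unit load at B: L³/(3EI) = 152.2/EI.
Compatibility at B: δ_0 − R_B·δ_{BB} = 0, so R_B = 18461/152.2 = 121.3 kN.

R_B = 121.3 kN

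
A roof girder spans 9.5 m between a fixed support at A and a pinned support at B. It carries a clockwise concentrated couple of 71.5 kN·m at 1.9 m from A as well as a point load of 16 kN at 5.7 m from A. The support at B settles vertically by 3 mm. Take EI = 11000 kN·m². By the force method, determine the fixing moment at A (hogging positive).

Take the reaction at B as the redundant and release it; the primary structure is a cantilever fixed at A.
Free-end deflection of the primary structure under the applied loading (downward +):
  clockwise couple 71.5 at a = 1.9: M₀a(2L − a)/(2EI) = 1162/EI
  point load 16 at a = 5.7: Pa²(3L − a)/(6EI) = 1975/EI
  δ_0 = 3137/EI
Tip deflection under a unit load at B: L³/(3EI) = 285.8/EI.
With EI = 11000 kN·m²: δ_0 = 0.28517 m and δ_{BB} = 0.025981 m/kN.
Compatibility — the beam at B must follow the support down by 0.003 m: δ_0 − R_B·δ_{BB} = 0.003, so R_B = (0.28517 − 0.003)/0.025981 = 10.86 kN.
Moment equilibrium about A: M_A = Σ(load moments about A) − R_B·L = 162.7 − 10.86×9.5 = 59.52 kN·m.

M_A = 59.52 kN·m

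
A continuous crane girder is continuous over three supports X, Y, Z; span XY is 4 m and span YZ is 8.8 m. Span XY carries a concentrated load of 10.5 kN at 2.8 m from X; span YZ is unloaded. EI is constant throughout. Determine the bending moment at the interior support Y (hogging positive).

Take M_Y as the redundant. Released structure: two simple spans XY and YZ with a hinge at Y.
Discontinuity in slope at Y on the released structure — sum the simple-span end rotations:
  span XY: point load 10.5 at a = 2.8: Pab(L + a)/(6LEI) = 9.996/EI
  relative rotation θ_0 = (9.996 + 0)/EI = 9.996/EI
A unit hogging moment at Y produces rotation L₁/(3EI) + L₂/(3EI) = 4.267/EI.
Compatibility: M_Y·(L₁+L₂)/(3EI) = θ_0, giving M_Y = 2.343 kN·m (hogging).

M_Y = 2.343 kN·m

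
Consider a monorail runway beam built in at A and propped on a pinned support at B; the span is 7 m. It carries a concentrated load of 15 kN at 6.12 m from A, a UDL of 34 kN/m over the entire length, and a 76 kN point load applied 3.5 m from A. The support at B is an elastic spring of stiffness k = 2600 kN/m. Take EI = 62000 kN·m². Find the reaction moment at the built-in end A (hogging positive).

M_A = 465.7 kN·m

Release the roller at B. Primary structure: cantilever fixed at A.
Free-end deflection of the primary structure under the applied loading (downward +):
  point load 15 at a = 6.12: Pa²(3L − a)/(6EI) = 1393/EI
  UDL 34: wL⁴/(8EI) = 10204/EI
  point load 76 at a = 3.5: Pa²(3L − a)/(6EI) = 2715/EI
  δ_0 = 14313/EI
Tip deflection under a unit load at B: L³/(3EI) = 114.3/EI.
With EI = 62000 kN·m²: δ_0 = 0.23085 m and δ_{BB} = 0.001844 m/kN.
Compatibility — the spring shortens by R_B/k under the reaction it provides: δ_0 − R_B·δ_{BB} = R_B/k. With 1/k = 0.000385 m/kN, R_B = δ_0 / (δ_{BB} + 1/k) = 0.23085 / (0.001844 + 0.000385) = 103.6 kN.
Moment equilibrium about A: M_A = Σ(load moments about A) − R_B·L = 1191 − 103.6×7 = 465.7 kN·m.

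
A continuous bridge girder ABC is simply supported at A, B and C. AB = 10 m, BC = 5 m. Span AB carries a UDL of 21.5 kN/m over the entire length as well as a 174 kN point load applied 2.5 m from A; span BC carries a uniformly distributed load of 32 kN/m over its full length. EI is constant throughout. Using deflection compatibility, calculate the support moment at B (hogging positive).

Take M_B as the redundant. Released structure: two simple spans AB and BC with a hinge at B.
End slopes at the hinge B, treating each span as simply supported:
  span AB: UDL 21.5: wL³/(24EI) = 895.8/EI
  span AB: point load 174 at a = 2.5: Pab(L + a)/(6LEI) = 679.7/EI
  span BC: UDL 32: wL³/(24EI) = 166.7/EI
  relative rotation θ_0 = (1576 + 166.7)/EI = 1742/EI
A unit hogging moment at B produces rotation L₁/(3EI) + L₂/(3EI) = 5/EI.
Slope continuity at B: θ_0 = M_B·5/EI, so M_B = 1742/5 = 348.4 kN·m (hogging).

M_B = 348.4 kN·m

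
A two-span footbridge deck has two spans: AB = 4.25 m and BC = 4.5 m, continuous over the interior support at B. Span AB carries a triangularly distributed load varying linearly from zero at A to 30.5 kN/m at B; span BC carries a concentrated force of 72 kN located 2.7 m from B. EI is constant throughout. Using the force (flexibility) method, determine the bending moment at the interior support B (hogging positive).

M_B = 45.83 kN·m

Take M_B as the redundant. Released structure: two simple spans AB and BC with a hinge at B.
Discontinuity in slope at B on the released structure — sum the simple-span end rotations:
  span AB: triangular load, peak 30.5: w₀L³/(45EI) = 52.03/EI
  span BC: point load 72 at a = 2.7: Pab(L + b)/(6LEI) = 81.65/EI
  relative rotation θ_0 = (52.03 + 81.65)/EI = 133.7/EI
A unit hogging moment at B produces rotation L₁/(3EI) + L₂/(3EI) = 2.917/EI.
Slope continuity at B: θ_0 = M_B·2.917/EI, so M_B = 133.7/2.917 = 45.83 kN·m (hogging).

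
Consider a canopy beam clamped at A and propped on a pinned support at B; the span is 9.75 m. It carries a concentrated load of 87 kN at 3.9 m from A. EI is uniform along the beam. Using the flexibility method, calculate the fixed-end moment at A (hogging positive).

M_A = 162.9 kN·m

Remove the prop at B; the released (primary) structure is a cantilever built in at A.
Primary-structure tip deflection at B by superposition:
  point load 87 at a = 3.9: Pa²(3L − a)/(6EI) = 5591/EI
Tip deflection under a unit load at B: L³/(3EI) = 309/EI.
Compatibility at B: δ_0 − R_B·δ_{BB} = 0, so R_B = 5591/309 = 18.1 kN.
Moment equilibrium about A: M_A = Σ(load moments about A) − R_B·L = 339.3 − 18.1×9.75 = 162.9 kN·m.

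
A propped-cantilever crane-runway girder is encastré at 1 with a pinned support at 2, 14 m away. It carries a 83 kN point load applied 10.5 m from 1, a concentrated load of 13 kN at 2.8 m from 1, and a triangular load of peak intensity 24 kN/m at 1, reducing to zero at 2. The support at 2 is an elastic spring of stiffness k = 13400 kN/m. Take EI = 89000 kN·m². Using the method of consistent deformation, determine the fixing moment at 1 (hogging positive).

Choose R_2 as the redundant. The primary structure is the cantilever fixed at 1.
Free-end deflection of the primary structure under the applied loading (downward +):
  point load 83 at a = 10.5: Pa²(3L − a)/(6EI) = 48041/EI
  point load 13 at a = 2.8: Pa²(3L − a)/(6EI) = 665.9/EI
  triangular load, peak 24 at the fixed end: w₀L⁴/(30EI) = 30733/EI
  δ_0 = 79440/EI
Tip deflection under a unit load at 2: L³/(3EI) = 914.7/EI.
With EI = 89000 kN·m²: δ_0 = 0.89259 m and δ_{22} = 0.010277 m/kN.
Compatibility — the spring shortens by R_2/k under the reaction it provides: δ_0 − R_2·δ_{22} = R_2/k. With 1/k = 0.000075 m/kN, R_2 = δ_0 / (δ_{22} + 1/k) = 0.89259 / (0.010277 + 0.000075) = 86.23 kN.
Moment equilibrium about 1: M_1 = Σ(load moments about 1) − R_2·L = 1692 − 86.23×14 = 484.7 kN·m.

M_1 = 484.7 kN·m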